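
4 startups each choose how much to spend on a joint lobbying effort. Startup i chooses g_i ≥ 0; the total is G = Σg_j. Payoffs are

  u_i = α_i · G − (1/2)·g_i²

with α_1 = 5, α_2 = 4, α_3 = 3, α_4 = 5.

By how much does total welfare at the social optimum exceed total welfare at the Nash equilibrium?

Startup i's FOC: ∂u_i/∂g_i = α_i − g_i = 0, so g_i* = α_i.
NE contributions = (5, 4, 3, 5); G = 17.
W^NE = (Σα)·G − ½Σα_i² = 17² − ½·75 = 251.5.
Planner sets g_i = Σα_j = 17 for every i, so G^SO = 4·17 = 68.
W^SO = (Σα)·G^SO − ½·4·(Σα)² = (4/2)·17² = 578.
Deadweight loss = W^SO − W^NE = 326.5.

326.5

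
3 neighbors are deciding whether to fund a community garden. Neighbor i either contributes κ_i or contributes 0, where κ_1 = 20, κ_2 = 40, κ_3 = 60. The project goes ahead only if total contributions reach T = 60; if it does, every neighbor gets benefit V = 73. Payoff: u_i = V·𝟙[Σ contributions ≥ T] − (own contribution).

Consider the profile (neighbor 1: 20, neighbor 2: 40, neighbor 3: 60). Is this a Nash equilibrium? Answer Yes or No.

No

Total = 120 ≥ 60: provided.
Neighbor 1 (pledges 20, payoff 53): dropping to 0 → total 100, payoff 73. Profitable deviation.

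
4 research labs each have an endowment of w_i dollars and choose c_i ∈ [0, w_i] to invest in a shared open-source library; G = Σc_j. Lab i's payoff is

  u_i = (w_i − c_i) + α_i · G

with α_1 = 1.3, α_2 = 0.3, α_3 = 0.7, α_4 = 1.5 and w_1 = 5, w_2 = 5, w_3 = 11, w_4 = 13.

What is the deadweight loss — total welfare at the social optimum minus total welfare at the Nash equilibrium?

∂u_i/∂c_i = α_i − 1, so lab i contributes w_i if α_i > 1, else 0.
α_i > 1 for i ∈ {1, 4}; NE contributions (5, 0, 0, 13), G = 18.
W^NE = Σw_i − G^NE + (Σα_i)·G^NE = 34 + 2.8·18 = 84.4.
Planner: ∂(Σu_j)/∂c_i = Σα_j − 1 = 2.8 > 0, so everyone contributes w_i; G^SO = 34, W^SO = 34 + 2.8·34 = 129.2.
Deadweight loss = 44.8.

44.8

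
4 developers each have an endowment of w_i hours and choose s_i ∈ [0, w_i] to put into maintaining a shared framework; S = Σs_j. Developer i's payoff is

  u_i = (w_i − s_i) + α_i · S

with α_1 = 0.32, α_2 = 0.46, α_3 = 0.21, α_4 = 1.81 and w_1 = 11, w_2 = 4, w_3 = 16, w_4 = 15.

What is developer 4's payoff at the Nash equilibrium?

27.15

∂u_i/∂s_i = α_i − 1, so developer i contributes w_i if α_i > 1, else 0.
α_i > 1 for i ∈ {4}; NE contributions (0, 0, 0, 15), S = 15.
u_4 = (15 − 15) + 1.81·15 = 27.15.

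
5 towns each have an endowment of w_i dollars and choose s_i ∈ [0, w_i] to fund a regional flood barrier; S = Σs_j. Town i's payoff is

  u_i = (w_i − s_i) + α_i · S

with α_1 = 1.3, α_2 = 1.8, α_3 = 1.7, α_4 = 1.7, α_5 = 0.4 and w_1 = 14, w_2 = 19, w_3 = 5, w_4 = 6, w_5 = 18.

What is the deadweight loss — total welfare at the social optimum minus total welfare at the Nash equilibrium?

∂u_i/∂s_i = α_i − 1, so town i contributes w_i if α_i > 1, else 0.
α_i > 1 for i ∈ {1, 2, 3, 4}; NE contributions (14, 19, 5, 6, 0), S = 44.
W^NE = Σw_i − S^NE + (Σα_i)·S^NE = 62 + 5.9·44 = 321.6.
Planner: ∂(Σu_j)/∂s_i = Σα_j − 1 = 5.9 > 0, so everyone contributes w_i; S^SO = 62, W^SO = 62 + 5.9·62 = 427.8.
Deadweight loss = 106.2.

106.2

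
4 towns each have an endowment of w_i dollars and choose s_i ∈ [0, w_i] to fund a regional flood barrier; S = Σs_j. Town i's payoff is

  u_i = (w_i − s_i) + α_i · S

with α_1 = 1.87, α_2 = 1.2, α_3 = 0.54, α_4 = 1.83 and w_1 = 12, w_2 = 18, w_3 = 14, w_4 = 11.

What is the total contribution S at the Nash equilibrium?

41

∂u_i/∂s_i = α_i − 1, so town i contributes w_i if α_i > 1, else 0.
α_i > 1 for i ∈ {1, 2, 4}; NE contributions (12, 18, 0, 11), S = 41.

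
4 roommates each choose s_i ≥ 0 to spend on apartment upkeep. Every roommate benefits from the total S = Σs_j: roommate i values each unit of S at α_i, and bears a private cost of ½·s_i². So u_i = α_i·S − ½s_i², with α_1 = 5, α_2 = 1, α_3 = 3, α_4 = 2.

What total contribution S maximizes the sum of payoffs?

44

Planner FOC: ∂(Σu_j)/∂s_i = (Σα_j) − s_i = 0, so s_i^SO = Σα_j = 11 for every i; S^SO = 44.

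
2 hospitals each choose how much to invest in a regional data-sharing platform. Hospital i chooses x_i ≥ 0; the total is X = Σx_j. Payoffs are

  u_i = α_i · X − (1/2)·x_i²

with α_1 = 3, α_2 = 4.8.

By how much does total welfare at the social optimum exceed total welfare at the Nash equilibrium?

Hospital i's FOC: ∂u_i/∂x_i = α_i − x_i = 0, so x_i* = α_i.
NE contributions = (3, 4.8); X = 7.8.
W^NE = (Σα)·X − ½Σα_i² = 7.8² − ½·32.04 = 44.82.
Planner sets x_i = Σα_j = 7.8 for every i, so X^SO = 2·7.8 = 15.6.
W^SO = (Σα)·X^SO − ½·2·(Σα)² = (2/2)·7.8² = 60.84.
Deadweight loss = W^SO − W^NE = 16.02.

16.02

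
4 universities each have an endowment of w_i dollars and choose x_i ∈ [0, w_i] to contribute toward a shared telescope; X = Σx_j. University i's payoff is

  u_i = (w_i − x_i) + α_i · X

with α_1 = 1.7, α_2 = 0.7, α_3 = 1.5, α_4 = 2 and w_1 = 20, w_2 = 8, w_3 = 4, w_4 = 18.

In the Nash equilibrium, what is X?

42

∂u_i/∂x_i = α_i − 1, so university i contributes w_i if α_i > 1, else 0.
α_i > 1 for i ∈ {1, 3, 4}; NE contributions (20, 0, 4, 18), X = 42.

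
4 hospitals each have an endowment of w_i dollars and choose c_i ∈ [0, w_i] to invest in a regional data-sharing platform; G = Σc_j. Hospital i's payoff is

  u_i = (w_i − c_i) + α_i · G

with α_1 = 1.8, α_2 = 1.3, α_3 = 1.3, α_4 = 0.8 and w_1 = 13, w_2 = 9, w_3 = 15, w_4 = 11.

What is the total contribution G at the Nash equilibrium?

37

∂u_i/∂c_i = α_i − 1, so hospital i contributes w_i if α_i > 1, else 0.
α_i > 1 for i ∈ {1, 2, 3}; NE contributions (13, 9, 15, 0), G = 37.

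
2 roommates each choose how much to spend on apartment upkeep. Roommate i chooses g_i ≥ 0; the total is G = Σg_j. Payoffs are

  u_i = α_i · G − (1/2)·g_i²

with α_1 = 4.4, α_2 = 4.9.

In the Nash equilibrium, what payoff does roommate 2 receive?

33.565

Roommate i's FOC: ∂u_i/∂g_i = α_i − g_i = 0, so g_i* = α_i.
NE contributions = (4.4, 4.9); G = 9.3.
u_2 = α_2·G − ½·(g_2)² = 4.9·9.3 − ½·4.9² = 33.565.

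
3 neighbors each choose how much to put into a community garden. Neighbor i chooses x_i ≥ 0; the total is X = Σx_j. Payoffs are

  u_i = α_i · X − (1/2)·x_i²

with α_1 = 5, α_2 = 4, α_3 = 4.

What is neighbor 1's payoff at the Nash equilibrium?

Neighbor i's FOC: ∂u_i/∂x_i = α_i − x_i = 0, so x_i* = α_i.
NE contributions = (5, 4, 4); X = 13.
u_1 = α_1·X − ½·(x_1)² = 5·13 − ½·5² = 52.5.

52.5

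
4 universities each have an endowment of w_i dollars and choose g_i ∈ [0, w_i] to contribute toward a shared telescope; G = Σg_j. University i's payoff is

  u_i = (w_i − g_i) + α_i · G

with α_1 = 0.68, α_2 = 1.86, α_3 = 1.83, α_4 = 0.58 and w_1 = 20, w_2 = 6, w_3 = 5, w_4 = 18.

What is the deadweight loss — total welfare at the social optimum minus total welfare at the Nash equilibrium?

150.1

∂u_i/∂g_i = α_i − 1, so university i contributes w_i if α_i > 1, else 0.
α_i > 1 for i ∈ {2, 3}; NE contributions (0, 6, 5, 0), G = 11.
W^NE = Σw_i − G^NE + (Σα_i)·G^NE = 49 + 3.95·11 = 92.45.
Planner: ∂(Σu_j)/∂g_i = Σα_j − 1 = 3.95 > 0, so everyone contributes w_i; G^SO = 49, W^SO = 49 + 3.95·49 = 242.55.
Deadweight loss = 150.1.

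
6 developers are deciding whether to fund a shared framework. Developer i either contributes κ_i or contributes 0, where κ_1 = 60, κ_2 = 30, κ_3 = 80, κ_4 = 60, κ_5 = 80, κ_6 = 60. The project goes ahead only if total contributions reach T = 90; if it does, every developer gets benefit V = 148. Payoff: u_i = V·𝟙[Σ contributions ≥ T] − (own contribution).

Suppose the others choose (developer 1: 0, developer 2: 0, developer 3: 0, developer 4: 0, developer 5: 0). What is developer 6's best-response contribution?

0

Others' total = 0. Even contributing 60 gives 60 < 90: no benefit either way.
Best response: 0.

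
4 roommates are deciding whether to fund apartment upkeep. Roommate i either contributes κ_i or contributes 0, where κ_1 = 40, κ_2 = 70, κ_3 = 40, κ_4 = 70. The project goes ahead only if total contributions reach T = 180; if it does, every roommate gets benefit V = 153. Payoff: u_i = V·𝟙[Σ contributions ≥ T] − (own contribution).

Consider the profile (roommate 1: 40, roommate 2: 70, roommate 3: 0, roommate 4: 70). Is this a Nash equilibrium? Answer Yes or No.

Total = 180 ≥ 180: provided.
Roommate 1 (pledges 40, payoff 113): dropping to 0 → total 140, payoff 0. No gain.
Roommate 2 (pledges 70, payoff 83): dropping to 0 → total 110, payoff 0. No gain.
Roommate 3 (pledges 0, payoff 153): pledging 40 → total 220, payoff 113. No gain.
Roommate 4 (pledges 70, payoff 83): dropping to 0 → total 110, payoff 0. No gain.

Yes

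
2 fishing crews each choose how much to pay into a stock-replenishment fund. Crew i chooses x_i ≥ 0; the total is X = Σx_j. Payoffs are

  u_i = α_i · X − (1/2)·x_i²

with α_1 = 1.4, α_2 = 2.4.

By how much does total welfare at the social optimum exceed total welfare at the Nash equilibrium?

Crew i's FOC: ∂u_i/∂x_i = α_i − x_i = 0, so x_i* = α_i.
NE contributions = (1.4, 2.4); X = 3.8.
W^NE = (Σα)·X − ½Σα_i² = 3.8² − ½·7.72 = 10.58.
Planner sets x_i = Σα_j = 3.8 for every i, so X^SO = 2·3.8 = 7.6.
W^SO = (Σα)·X^SO − ½·2·(Σα)² = (2/2)·3.8² = 14.44.
Deadweight loss = W^SO − W^NE = 3.86.

3.86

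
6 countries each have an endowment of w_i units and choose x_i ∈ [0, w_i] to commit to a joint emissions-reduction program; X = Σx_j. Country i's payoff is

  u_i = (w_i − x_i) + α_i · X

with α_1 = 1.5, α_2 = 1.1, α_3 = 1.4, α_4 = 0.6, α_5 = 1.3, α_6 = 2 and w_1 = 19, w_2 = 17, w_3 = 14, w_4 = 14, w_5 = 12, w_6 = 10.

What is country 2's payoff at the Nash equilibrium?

79.2

∂u_i/∂x_i = α_i − 1, so country i contributes w_i if α_i > 1, else 0.
α_i > 1 for i ∈ {1, 2, 3, 5, 6}; NE contributions (19, 17, 14, 0, 12, 10), X = 72.
u_2 = (17 − 17) + 1.1·72 = 79.2.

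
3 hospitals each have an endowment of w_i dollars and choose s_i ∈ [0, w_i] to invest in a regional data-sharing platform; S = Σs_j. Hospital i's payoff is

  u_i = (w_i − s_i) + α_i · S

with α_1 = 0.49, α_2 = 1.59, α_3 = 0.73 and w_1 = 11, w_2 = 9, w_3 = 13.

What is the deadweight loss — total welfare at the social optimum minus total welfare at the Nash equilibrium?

43.44

∂u_i/∂s_i = α_i − 1, so hospital i contributes w_i if α_i > 1, else 0.
α_i > 1 for i ∈ {2}; NE contributions (0, 9, 0), S = 9.
W^NE = Σw_i − S^NE + (Σα_i)·S^NE = 33 + 1.81·9 = 49.29.
Planner: ∂(Σu_j)/∂s_i = Σα_j − 1 = 1.81 > 0, so everyone contributes w_i; S^SO = 33, W^SO = 33 + 1.81·33 = 92.73.
Deadweight loss = 43.44.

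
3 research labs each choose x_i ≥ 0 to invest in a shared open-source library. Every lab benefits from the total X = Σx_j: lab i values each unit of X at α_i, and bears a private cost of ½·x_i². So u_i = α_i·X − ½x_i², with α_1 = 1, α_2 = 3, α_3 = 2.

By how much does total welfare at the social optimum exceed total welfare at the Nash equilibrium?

Lab i's FOC: ∂u_i/∂x_i = α_i − x_i = 0, so x_i* = α_i.
NE contributions = (1, 3, 2); X = 6.
W^NE = (Σα)·X − ½Σα_i² = 6² − ½·14 = 29.
Planner sets x_i = Σα_j = 6 for every i, so X^SO = 3·6 = 18.
W^SO = (Σα)·X^SO − ½·3·(Σα)² = (3/2)·6² = 54.
Deadweight loss = W^SO − W^NE = 25.

25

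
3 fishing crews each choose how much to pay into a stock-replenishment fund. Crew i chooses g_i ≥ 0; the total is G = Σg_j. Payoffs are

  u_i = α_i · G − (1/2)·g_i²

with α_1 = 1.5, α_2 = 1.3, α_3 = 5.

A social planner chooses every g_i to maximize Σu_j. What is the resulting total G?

Planner FOC: ∂(Σu_j)/∂g_i = (Σα_j) − g_i = 0, so g_i^SO = Σα_j = 7.8 for every i; G^SO = 23.4.

23.4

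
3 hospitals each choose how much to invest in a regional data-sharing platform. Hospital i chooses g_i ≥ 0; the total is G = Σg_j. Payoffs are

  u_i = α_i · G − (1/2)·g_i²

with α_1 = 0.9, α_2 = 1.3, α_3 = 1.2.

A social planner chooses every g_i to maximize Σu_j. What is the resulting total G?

Planner FOC: ∂(Σu_j)/∂g_i = (Σα_j) − g_i = 0, so g_i^SO = Σα_j = 3.4 for every i; G^SO = 10.2.

10.2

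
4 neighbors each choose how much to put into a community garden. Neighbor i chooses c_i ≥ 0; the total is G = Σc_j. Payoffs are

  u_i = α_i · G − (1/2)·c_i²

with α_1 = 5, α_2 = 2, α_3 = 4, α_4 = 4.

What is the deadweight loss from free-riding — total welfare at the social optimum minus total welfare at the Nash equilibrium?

255.5

Neighbor i's FOC: ∂u_i/∂c_i = α_i − c_i = 0, so c_i* = α_i.
NE contributions = (5, 2, 4, 4); G = 15.
W^NE = (Σα)·G − ½Σα_i² = 15² − ½·61 = 194.5.
Planner sets c_i = Σα_j = 15 for every i, so G^SO = 4·15 = 60.
W^SO = (Σα)·G^SO − ½·4·(Σα)² = (4/2)·15² = 450.
Deadweight loss = W^SO − W^NE = 255.5.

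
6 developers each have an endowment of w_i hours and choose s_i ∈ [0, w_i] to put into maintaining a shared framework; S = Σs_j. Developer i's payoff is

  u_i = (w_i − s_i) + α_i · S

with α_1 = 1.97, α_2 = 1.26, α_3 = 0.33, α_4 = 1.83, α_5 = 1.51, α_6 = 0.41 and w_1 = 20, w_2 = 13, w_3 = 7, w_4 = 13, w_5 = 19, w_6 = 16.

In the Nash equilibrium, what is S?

65

∂u_i/∂s_i = α_i − 1, so developer i contributes w_i if α_i > 1, else 0.
α_i > 1 for i ∈ {1, 2, 4, 5}; NE contributions (20, 13, 0, 13, 19, 0), S = 65.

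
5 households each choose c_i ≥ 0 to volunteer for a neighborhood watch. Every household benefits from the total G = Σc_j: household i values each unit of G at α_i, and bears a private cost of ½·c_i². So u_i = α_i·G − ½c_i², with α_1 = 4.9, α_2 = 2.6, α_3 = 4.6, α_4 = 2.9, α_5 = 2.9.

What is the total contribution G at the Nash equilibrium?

17.9

Household i's FOC: ∂u_i/∂c_i = α_i − c_i = 0, so c_i* = α_i.
NE contributions = (4.9, 2.6, 4.6, 2.9, 2.9); G = 17.9.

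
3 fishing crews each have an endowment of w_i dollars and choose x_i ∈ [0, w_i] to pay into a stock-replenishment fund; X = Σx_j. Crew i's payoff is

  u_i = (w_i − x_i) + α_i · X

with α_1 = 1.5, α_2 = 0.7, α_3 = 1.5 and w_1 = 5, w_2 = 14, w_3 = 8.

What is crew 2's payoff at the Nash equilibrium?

∂u_i/∂x_i = α_i − 1, so crew i contributes w_i if α_i > 1, else 0.
α_i > 1 for i ∈ {1, 3}; NE contributions (5, 0, 8), X = 13.
u_2 = (14 − 0) + 0.7·13 = 23.1.

23.1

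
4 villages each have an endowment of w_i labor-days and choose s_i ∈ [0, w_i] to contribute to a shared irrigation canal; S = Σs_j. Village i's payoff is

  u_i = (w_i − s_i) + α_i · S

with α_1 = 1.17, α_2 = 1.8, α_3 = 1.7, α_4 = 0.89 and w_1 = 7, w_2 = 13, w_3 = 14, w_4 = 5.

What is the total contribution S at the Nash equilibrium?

∂u_i/∂s_i = α_i − 1, so village i contributes w_i if α_i > 1, else 0.
α_i > 1 for i ∈ {1, 2, 3}; NE contributions (7, 13, 14, 0), S = 34.

34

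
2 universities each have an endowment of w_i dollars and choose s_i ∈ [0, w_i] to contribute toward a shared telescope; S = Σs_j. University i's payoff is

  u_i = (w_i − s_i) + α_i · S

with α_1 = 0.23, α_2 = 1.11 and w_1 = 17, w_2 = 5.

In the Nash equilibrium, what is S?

5

∂u_i/∂s_i = α_i − 1, so university i contributes w_i if α_i > 1, else 0.
α_i > 1 for i ∈ {2}; NE contributions (0, 5), S = 5.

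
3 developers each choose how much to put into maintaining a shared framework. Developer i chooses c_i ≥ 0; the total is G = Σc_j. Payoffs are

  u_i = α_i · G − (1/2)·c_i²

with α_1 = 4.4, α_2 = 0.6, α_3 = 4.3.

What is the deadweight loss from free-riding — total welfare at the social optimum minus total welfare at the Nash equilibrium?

62.35

Developer i's FOC: ∂u_i/∂c_i = α_i − c_i = 0, so c_i* = α_i.
NE contributions = (4.4, 0.6, 4.3); G = 9.3.
W^NE = (Σα)·G − ½Σα_i² = 9.3² − ½·38.21 = 67.385.
Planner sets c_i = Σα_j = 9.3 for every i, so G^SO = 3·9.3 = 27.9.
W^SO = (Σα)·G^SO − ½·3·(Σα)² = (3/2)·9.3² = 129.735.
Deadweight loss = W^SO − W^NE = 62.35.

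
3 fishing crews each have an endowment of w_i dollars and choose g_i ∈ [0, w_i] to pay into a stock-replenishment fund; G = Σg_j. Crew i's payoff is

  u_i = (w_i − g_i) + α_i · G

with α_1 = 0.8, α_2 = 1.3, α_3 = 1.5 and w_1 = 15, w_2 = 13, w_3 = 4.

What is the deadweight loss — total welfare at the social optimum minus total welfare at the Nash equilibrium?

39

∂u_i/∂g_i = α_i − 1, so crew i contributes w_i if α_i > 1, else 0.
α_i > 1 for i ∈ {2, 3}; NE contributions (0, 13, 4), G = 17.
W^NE = Σw_i − G^NE + (Σα_i)·G^NE = 32 + 2.6·17 = 76.2.
Planner: ∂(Σu_j)/∂g_i = Σα_j − 1 = 2.6 > 0, so everyone contributes w_i; G^SO = 32, W^SO = 32 + 2.6·32 = 115.2.
Deadweight loss = 39.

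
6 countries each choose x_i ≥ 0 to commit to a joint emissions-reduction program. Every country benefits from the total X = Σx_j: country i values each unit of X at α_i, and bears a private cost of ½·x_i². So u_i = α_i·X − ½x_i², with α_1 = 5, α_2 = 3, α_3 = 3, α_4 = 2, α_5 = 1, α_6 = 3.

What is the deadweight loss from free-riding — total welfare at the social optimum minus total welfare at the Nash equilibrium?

606.5

Country i's FOC: ∂u_i/∂x_i = α_i − x_i = 0, so x_i* = α_i.
NE contributions = (5, 3, 3, 2, 1, 3); X = 17.
W^NE = (Σα)·X − ½Σα_i² = 17² − ½·57 = 260.5.
Planner sets x_i = Σα_j = 17 for every i, so X^SO = 6·17 = 102.
W^SO = (Σα)·X^SO − ½·6·(Σα)² = (6/2)·17² = 867.
Deadweight loss = W^SO − W^NE = 606.5.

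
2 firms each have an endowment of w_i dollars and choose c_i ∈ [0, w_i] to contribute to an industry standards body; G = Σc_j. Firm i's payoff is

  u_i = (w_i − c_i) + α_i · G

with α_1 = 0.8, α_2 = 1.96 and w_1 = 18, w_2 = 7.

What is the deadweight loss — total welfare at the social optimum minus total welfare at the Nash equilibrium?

∂u_i/∂c_i = α_i − 1, so firm i contributes w_i if α_i > 1, else 0.
α_i > 1 for i ∈ {2}; NE contributions (0, 7), G = 7.
W^NE = Σw_i − G^NE + (Σα_i)·G^NE = 25 + 1.76·7 = 37.32.
Planner: ∂(Σu_j)/∂c_i = Σα_j − 1 = 1.76 > 0, so everyone contributes w_i; G^SO = 25, W^SO = 25 + 1.76·25 = 69.
Deadweight loss = 31.68.

31.68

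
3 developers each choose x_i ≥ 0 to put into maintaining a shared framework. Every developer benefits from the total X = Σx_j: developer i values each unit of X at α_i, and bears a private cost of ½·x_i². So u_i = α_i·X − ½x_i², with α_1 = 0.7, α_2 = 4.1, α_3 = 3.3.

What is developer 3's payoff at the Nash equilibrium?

21.285

Developer i's FOC: ∂u_i/∂x_i = α_i − x_i = 0, so x_i* = α_i.
NE contributions = (0.7, 4.1, 3.3); X = 8.1.
u_3 = α_3·X − ½·(x_3)² = 3.3·8.1 − ½·3.3² = 21.285.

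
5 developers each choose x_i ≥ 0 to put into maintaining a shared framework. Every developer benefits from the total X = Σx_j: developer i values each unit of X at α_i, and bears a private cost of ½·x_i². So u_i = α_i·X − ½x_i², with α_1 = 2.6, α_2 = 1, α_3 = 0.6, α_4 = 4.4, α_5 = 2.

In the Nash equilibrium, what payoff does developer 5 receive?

19.2

Developer i's FOC: ∂u_i/∂x_i = α_i − x_i = 0, so x_i* = α_i.
NE contributions = (2.6, 1, 0.6, 4.4, 2); X = 10.6.
u_5 = α_5·X − ½·(x_5)² = 2·10.6 − ½·2² = 19.2.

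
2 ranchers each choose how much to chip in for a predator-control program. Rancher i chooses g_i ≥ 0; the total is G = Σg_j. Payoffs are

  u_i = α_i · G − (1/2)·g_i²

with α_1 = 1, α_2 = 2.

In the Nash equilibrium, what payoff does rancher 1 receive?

Rancher i's FOC: ∂u_i/∂g_i = α_i − g_i = 0, so g_i* = α_i.
NE contributions = (1, 2); G = 3.
u_1 = α_1·G − ½·(g_1)² = 1·3 − ½·1² = 2.5.

2.5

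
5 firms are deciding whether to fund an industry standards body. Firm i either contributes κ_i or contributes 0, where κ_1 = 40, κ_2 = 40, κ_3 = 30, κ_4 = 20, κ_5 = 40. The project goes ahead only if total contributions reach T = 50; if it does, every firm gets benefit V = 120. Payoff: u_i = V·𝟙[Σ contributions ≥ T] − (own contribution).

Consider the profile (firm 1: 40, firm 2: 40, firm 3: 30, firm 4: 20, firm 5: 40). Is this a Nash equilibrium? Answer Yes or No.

Total = 170 ≥ 50: provided.
Firm 1 (pledges 40, payoff 80): dropping to 0 → total 130, payoff 120. Profitable deviation.

No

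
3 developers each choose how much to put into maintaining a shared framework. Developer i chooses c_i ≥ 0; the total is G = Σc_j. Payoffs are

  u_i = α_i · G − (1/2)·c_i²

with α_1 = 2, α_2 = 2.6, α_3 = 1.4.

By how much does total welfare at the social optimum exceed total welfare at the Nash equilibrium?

Developer i's FOC: ∂u_i/∂c_i = α_i − c_i = 0, so c_i* = α_i.
NE contributions = (2, 2.6, 1.4); G = 6.
W^NE = (Σα)·G − ½Σα_i² = 6² − ½·12.72 = 29.64.
Planner sets c_i = Σα_j = 6 for every i, so G^SO = 3·6 = 18.
W^SO = (Σα)·G^SO − ½·3·(Σα)² = (3/2)·6² = 54.
Deadweight loss = W^SO − W^NE = 24.36.

24.36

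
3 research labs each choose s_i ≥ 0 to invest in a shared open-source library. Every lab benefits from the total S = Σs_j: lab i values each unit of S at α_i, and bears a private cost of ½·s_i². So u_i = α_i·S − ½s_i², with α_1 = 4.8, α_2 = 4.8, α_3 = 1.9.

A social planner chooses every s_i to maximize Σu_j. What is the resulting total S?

Planner FOC: ∂(Σu_j)/∂s_i = (Σα_j) − s_i = 0, so s_i^SO = Σα_j = 11.5 for every i; S^SO = 34.5.

34.5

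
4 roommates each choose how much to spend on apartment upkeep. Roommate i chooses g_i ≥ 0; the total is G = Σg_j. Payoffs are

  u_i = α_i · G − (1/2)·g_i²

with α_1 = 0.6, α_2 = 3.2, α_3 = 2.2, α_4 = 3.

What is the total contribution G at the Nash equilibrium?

Roommate i's FOC: ∂u_i/∂g_i = α_i − g_i = 0, so g_i* = α_i.
NE contributions = (0.6, 3.2, 2.2, 3); G = 9.

9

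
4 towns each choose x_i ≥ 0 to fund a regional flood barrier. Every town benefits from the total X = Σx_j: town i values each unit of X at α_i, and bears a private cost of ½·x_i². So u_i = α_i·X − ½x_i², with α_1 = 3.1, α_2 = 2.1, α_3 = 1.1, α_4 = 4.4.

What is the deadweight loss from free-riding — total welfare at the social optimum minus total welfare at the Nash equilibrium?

Town i's FOC: ∂u_i/∂x_i = α_i − x_i = 0, so x_i* = α_i.
NE contributions = (3.1, 2.1, 1.1, 4.4); X = 10.7.
W^NE = (Σα)·X − ½Σα_i² = 10.7² − ½·34.59 = 97.195.
Planner sets x_i = Σα_j = 10.7 for every i, so X^SO = 4·10.7 = 42.8.
W^SO = (Σα)·X^SO − ½·4·(Σα)² = (4/2)·10.7² = 228.98.
Deadweight loss = W^SO − W^NE = 131.785.

131.785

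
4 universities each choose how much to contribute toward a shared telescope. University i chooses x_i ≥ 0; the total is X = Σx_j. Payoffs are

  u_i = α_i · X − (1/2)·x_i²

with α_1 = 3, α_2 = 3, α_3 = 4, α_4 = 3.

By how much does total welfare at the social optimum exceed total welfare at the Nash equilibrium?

University i's FOC: ∂u_i/∂x_i = α_i − x_i = 0, so x_i* = α_i.
NE contributions = (3, 3, 4, 3); X = 13.
W^NE = (Σα)·X − ½Σα_i² = 13² − ½·43 = 147.5.
Planner sets x_i = Σα_j = 13 for every i, so X^SO = 4·13 = 52.
W^SO = (Σα)·X^SO − ½·4·(Σα)² = (4/2)·13² = 338.
Deadweight loss = W^SO − W^NE = 190.5.

190.5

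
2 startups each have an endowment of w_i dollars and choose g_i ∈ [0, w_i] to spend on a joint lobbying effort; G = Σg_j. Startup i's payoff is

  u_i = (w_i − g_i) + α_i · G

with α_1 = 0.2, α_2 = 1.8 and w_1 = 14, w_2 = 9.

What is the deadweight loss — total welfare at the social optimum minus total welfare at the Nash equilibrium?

∂u_i/∂g_i = α_i − 1, so startup i contributes w_i if α_i > 1, else 0.
α_i > 1 for i ∈ {2}; NE contributions (0, 9), G = 9.
W^NE = Σw_i − G^NE + (Σα_i)·G^NE = 23 + 1·9 = 32.
Planner: ∂(Σu_j)/∂g_i = Σα_j − 1 = 1 > 0, so everyone contributes w_i; G^SO = 23, W^SO = 23 + 1·23 = 46.
Deadweight loss = 14.

14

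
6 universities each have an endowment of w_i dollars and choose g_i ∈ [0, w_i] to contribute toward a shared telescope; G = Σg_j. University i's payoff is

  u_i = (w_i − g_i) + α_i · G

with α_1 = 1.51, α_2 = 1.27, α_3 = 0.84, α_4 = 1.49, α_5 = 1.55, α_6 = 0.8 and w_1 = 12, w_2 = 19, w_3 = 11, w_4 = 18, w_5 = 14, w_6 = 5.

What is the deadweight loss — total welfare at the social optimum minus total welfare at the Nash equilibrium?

103.36

∂u_i/∂g_i = α_i − 1, so university i contributes w_i if α_i > 1, else 0.
α_i > 1 for i ∈ {1, 2, 4, 5}; NE contributions (12, 19, 0, 18, 14, 0), G = 63.
W^NE = Σw_i − G^NE + (Σα_i)·G^NE = 79 + 6.46·63 = 485.98.
Planner: ∂(Σu_j)/∂g_i = Σα_j − 1 = 6.46 > 0, so everyone contributes w_i; G^SO = 79, W^SO = 79 + 6.46·79 = 589.34.
Deadweight loss = 103.36.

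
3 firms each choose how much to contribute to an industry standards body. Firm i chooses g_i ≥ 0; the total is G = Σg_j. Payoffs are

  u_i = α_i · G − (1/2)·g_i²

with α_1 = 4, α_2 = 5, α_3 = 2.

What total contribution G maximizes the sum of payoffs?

Planner FOC: ∂(Σu_j)/∂g_i = (Σα_j) − g_i = 0, so g_i^SO = Σα_j = 11 for every i; G^SO = 33.

33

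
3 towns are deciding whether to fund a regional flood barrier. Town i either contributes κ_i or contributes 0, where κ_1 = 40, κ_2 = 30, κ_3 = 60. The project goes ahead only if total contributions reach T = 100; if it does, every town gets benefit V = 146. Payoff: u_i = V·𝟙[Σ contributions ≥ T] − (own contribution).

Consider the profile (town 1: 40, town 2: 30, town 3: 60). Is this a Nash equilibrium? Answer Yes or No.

No

Total = 130 ≥ 100: provided.
Town 1 (pledges 40, payoff 106): dropping to 0 → total 90, payoff 0. No gain.
Town 2 (pledges 30, payoff 116): dropping to 0 → total 100, payoff 146. Profitable deviation.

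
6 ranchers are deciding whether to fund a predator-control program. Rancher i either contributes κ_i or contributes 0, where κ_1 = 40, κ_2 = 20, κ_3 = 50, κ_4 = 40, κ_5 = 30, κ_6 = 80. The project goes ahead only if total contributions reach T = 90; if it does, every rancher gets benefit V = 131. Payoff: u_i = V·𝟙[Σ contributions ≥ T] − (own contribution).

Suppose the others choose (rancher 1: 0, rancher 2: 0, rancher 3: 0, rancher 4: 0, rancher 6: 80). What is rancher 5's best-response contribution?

30

Others' total = 80. Contributing 30 brings total to 110 ≥ 90: gain V − κ_5 = 101.
Best response: 30.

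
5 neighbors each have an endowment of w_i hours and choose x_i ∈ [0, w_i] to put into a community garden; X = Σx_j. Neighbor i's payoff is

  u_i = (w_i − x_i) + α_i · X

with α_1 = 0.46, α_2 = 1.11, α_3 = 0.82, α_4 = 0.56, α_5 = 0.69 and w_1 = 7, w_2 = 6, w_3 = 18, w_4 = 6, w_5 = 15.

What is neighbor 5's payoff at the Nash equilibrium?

19.14

∂u_i/∂x_i = α_i − 1, so neighbor i contributes w_i if α_i > 1, else 0.
α_i > 1 for i ∈ {2}; NE contributions (0, 6, 0, 0, 0), X = 6.
u_5 = (15 − 0) + 0.69·6 = 19.14.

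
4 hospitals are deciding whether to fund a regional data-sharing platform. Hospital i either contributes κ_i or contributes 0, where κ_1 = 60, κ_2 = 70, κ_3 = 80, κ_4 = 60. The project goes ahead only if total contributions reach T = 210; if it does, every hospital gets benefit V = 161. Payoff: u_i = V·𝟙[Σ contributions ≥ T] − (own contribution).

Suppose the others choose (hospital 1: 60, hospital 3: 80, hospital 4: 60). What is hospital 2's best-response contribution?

70

Others' total = 200. Contributing 70 brings total to 270 ≥ 210: gain V − κ_2 = 91.
Best response: 70.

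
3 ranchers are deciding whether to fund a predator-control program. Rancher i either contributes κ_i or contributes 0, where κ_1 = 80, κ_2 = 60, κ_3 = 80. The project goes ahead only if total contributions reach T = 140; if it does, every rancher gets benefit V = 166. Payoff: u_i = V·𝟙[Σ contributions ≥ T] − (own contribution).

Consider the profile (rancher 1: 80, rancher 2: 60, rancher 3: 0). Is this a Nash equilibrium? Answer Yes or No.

Yes

Total = 140 ≥ 140: provided.
Rancher 1 (pledges 80, payoff 86): dropping to 0 → total 60, payoff 0. No gain.
Rancher 2 (pledges 60, payoff 106): dropping to 0 → total 80, payoff 0. No gain.
Rancher 3 (pledges 0, payoff 166): pledging 80 → total 220, payoff 86. No gain.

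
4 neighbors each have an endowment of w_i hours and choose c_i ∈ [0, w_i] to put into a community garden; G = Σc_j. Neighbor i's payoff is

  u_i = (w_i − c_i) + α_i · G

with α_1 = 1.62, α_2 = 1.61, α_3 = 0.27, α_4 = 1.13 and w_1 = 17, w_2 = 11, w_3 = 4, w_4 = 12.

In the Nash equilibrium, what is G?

40

∂u_i/∂c_i = α_i − 1, so neighbor i contributes w_i if α_i > 1, else 0.
α_i > 1 for i ∈ {1, 2, 4}; NE contributions (17, 11, 0, 12), G = 40.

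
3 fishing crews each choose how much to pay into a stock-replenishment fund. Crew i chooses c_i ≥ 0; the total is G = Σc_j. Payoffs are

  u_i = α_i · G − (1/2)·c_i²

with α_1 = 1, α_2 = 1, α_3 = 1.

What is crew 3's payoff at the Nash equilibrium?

Crew i's FOC: ∂u_i/∂c_i = α_i − c_i = 0, so c_i* = α_i.
NE contributions = (1, 1, 1); G = 3.
u_3 = α_3·G − ½·(c_3)² = 1·3 − ½·1² = 2.5.

2.5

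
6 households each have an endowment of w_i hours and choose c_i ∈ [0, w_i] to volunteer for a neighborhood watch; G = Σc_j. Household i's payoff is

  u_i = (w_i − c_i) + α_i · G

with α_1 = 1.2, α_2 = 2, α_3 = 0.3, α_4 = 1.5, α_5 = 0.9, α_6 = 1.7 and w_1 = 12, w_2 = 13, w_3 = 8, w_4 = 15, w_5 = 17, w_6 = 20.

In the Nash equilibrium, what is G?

∂u_i/∂c_i = α_i − 1, so household i contributes w_i if α_i > 1, else 0.
α_i > 1 for i ∈ {1, 2, 4, 6}; NE contributions (12, 13, 0, 15, 0, 20), G = 60.

60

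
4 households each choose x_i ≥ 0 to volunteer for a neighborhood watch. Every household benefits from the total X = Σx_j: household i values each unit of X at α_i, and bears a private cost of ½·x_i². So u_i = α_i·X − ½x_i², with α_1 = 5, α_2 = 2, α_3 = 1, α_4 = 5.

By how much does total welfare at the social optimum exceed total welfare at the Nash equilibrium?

196.5

Household i's FOC: ∂u_i/∂x_i = α_i − x_i = 0, so x_i* = α_i.
NE contributions = (5, 2, 1, 5); X = 13.
W^NE = (Σα)·X − ½Σα_i² = 13² − ½·55 = 141.5.
Planner sets x_i = Σα_j = 13 for every i, so X^SO = 4·13 = 52.
W^SO = (Σα)·X^SO − ½·4·(Σα)² = (4/2)·13² = 338.
Deadweight loss = W^SO − W^NE = 196.5.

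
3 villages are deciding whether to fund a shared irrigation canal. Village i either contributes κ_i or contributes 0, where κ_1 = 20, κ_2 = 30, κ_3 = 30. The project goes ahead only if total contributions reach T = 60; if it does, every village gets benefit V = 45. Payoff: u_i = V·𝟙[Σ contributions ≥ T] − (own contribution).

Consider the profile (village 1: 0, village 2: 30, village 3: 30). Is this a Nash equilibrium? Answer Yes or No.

Total = 60 ≥ 60: provided.
Village 1 (pledges 0, payoff 45): pledging 20 → total 80, payoff 25. No gain.
Village 2 (pledges 30, payoff 15): dropping to 0 → total 30, payoff 0. No gain.
Village 3 (pledges 30, payoff 15): dropping to 0 → total 30, payoff 0. No gain.

Yes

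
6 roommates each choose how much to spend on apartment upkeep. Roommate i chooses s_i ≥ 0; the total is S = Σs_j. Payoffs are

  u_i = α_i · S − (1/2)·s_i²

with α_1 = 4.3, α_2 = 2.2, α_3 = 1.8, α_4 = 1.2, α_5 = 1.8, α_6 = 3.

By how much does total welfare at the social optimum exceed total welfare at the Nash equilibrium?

Roommate i's FOC: ∂u_i/∂s_i = α_i − s_i = 0, so s_i* = α_i.
NE contributions = (4.3, 2.2, 1.8, 1.2, 1.8, 3); S = 14.3.
W^NE = (Σα)·S − ½Σα_i² = 14.3² − ½·40.25 = 184.365.
Planner sets s_i = Σα_j = 14.3 for every i, so S^SO = 6·14.3 = 85.8.
W^SO = (Σα)·S^SO − ½·6·(Σα)² = (6/2)·14.3² = 613.47.
Deadweight loss = W^SO − W^NE = 429.105.

429.105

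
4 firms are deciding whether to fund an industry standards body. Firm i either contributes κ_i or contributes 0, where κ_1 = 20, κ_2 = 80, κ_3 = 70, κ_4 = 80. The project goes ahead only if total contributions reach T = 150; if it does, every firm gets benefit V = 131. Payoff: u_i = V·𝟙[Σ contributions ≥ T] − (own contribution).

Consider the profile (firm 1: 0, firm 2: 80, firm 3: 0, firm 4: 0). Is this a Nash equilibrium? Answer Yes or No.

No

Total = 80 < 150: not provided.
Firm 1 (pledges 0, payoff 0): pledging 20 → total 100, payoff -20. No gain.
Firm 2 (pledges 80, payoff -80): dropping to 0 → total 0, payoff 0. Profitable deviation.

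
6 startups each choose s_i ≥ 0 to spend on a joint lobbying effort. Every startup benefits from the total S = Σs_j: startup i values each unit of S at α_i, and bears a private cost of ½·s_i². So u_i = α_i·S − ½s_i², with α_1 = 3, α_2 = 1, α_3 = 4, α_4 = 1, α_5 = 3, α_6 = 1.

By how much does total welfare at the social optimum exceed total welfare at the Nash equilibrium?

356.5

Startup i's FOC: ∂u_i/∂s_i = α_i − s_i = 0, so s_i* = α_i.
NE contributions = (3, 1, 4, 1, 3, 1); S = 13.
W^NE = (Σα)·S − ½Σα_i² = 13² − ½·37 = 150.5.
Planner sets s_i = Σα_j = 13 for every i, so S^SO = 6·13 = 78.
W^SO = (Σα)·S^SO − ½·6·(Σα)² = (6/2)·13² = 507.
Deadweight loss = W^SO − W^NE = 356.5.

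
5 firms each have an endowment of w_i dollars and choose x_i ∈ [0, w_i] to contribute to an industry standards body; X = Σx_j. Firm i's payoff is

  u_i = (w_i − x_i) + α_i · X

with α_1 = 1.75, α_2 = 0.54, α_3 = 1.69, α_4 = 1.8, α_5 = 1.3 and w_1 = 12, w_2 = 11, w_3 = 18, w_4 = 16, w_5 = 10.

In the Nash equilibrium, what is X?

56

∂u_i/∂x_i = α_i − 1, so firm i contributes w_i if α_i > 1, else 0.
α_i > 1 for i ∈ {1, 3, 4, 5}; NE contributions (12, 0, 18, 16, 10), X = 56.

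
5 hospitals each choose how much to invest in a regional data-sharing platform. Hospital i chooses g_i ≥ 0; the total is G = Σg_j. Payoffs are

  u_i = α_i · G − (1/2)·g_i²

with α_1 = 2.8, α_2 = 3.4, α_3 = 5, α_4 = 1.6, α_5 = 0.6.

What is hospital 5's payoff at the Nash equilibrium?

Hospital i's FOC: ∂u_i/∂g_i = α_i − g_i = 0, so g_i* = α_i.
NE contributions = (2.8, 3.4, 5, 1.6, 0.6); G = 13.4.
u_5 = α_5·G − ½·(g_5)² = 0.6·13.4 − ½·0.6² = 7.86.

7.86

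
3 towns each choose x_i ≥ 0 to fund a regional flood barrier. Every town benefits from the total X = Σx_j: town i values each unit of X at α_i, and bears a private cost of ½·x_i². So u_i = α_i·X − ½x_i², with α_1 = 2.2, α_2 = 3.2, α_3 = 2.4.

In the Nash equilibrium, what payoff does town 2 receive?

19.84

Town i's FOC: ∂u_i/∂x_i = α_i − x_i = 0, so x_i* = α_i.
NE contributions = (2.2, 3.2, 2.4); X = 7.8.
u_2 = α_2·X − ½·(x_2)² = 3.2·7.8 − ½·3.2² = 19.84.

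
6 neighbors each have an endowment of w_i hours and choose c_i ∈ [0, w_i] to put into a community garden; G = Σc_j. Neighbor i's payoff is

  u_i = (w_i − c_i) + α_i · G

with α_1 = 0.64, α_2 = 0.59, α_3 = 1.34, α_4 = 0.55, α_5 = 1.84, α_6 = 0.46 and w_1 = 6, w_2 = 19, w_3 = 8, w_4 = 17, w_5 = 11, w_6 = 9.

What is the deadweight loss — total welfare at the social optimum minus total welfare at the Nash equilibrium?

∂u_i/∂c_i = α_i − 1, so neighbor i contributes w_i if α_i > 1, else 0.
α_i > 1 for i ∈ {3, 5}; NE contributions (0, 0, 8, 0, 11, 0), G = 19.
W^NE = Σw_i − G^NE + (Σα_i)·G^NE = 70 + 4.42·19 = 153.98.
Planner: ∂(Σu_j)/∂c_i = Σα_j − 1 = 4.42 > 0, so everyone contributes w_i; G^SO = 70, W^SO = 70 + 4.42·70 = 379.4.
Deadweight loss = 225.42.

225.42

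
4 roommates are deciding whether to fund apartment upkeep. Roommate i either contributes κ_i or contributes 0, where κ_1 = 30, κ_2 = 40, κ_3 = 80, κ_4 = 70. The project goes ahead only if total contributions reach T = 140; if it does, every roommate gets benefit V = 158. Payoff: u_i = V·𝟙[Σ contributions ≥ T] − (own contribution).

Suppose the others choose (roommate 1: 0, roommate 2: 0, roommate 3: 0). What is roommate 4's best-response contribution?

Others' total = 0. Even contributing 70 gives 70 < 140: no benefit either way.
Best response: 0.

0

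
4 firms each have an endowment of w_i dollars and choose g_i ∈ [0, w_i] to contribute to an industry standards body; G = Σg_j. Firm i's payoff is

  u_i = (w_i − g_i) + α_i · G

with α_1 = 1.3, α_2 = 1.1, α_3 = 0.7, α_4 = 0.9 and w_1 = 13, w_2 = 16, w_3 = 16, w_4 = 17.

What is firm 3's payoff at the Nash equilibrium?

36.3

∂u_i/∂g_i = α_i − 1, so firm i contributes w_i if α_i > 1, else 0.
α_i > 1 for i ∈ {1, 2}; NE contributions (13, 16, 0, 0), G = 29.
u_3 = (16 − 0) + 0.7·29 = 36.3.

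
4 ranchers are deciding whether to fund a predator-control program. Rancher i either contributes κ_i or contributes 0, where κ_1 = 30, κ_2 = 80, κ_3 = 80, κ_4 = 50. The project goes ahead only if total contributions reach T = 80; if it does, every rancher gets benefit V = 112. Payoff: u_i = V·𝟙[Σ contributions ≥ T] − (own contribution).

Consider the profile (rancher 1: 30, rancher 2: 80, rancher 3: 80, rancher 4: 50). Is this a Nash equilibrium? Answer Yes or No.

No

Total = 240 ≥ 80: provided.
Rancher 1 (pledges 30, payoff 82): dropping to 0 → total 210, payoff 112. Profitable deviation.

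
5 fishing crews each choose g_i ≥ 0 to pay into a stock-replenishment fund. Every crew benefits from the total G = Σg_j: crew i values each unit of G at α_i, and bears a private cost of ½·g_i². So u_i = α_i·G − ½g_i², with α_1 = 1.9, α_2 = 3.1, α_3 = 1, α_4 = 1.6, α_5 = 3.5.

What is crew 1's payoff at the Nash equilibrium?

Crew i's FOC: ∂u_i/∂g_i = α_i − g_i = 0, so g_i* = α_i.
NE contributions = (1.9, 3.1, 1, 1.6, 3.5); G = 11.1.
u_1 = α_1·G − ½·(g_1)² = 1.9·11.1 − ½·1.9² = 19.285.

19.285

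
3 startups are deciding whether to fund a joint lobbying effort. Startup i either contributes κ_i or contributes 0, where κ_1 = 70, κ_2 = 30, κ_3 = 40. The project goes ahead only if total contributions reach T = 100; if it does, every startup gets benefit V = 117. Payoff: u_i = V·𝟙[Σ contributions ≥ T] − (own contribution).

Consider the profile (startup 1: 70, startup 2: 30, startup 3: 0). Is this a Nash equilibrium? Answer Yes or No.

Total = 100 ≥ 100: provided.
Startup 1 (pledges 70, payoff 47): dropping to 0 → total 30, payoff 0. No gain.
Startup 2 (pledges 30, payoff 87): dropping to 0 → total 70, payoff 0. No gain.
Startup 3 (pledges 0, payoff 117): pledging 40 → total 140, payoff 77. No gain.

Yes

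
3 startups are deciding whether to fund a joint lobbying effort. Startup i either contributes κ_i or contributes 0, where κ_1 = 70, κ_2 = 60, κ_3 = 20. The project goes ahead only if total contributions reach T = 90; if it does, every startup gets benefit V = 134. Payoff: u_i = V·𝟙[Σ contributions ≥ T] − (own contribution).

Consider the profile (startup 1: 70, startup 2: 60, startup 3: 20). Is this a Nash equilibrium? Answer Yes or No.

Total = 150 ≥ 90: provided.
Startup 1 (pledges 70, payoff 64): dropping to 0 → total 80, payoff 0. No gain.
Startup 2 (pledges 60, payoff 74): dropping to 0 → total 90, payoff 134. Profitable deviation.

No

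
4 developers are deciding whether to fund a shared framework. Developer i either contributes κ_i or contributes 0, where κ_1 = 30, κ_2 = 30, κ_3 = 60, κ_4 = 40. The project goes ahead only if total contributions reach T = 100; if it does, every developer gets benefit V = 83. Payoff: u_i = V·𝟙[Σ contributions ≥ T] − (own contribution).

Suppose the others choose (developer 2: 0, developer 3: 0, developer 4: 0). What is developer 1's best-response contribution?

0

Others' total = 0. Even contributing 30 gives 30 < 100: no benefit either way.
Best response: 0.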